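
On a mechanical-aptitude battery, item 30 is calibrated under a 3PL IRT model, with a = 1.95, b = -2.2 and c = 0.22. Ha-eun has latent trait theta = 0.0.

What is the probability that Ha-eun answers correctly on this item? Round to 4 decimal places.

0.9895

P(theta) = c + (1 − c) · 1 / (1 + exp(−a(theta − b)))
Exponent: 1.95 × (0.0 − (-2.2)) = 4.2900
1/(1 + e^{-4.2900}) = 0.9865
P = 0.22 + 0.78 × 0.9865 = 0.9895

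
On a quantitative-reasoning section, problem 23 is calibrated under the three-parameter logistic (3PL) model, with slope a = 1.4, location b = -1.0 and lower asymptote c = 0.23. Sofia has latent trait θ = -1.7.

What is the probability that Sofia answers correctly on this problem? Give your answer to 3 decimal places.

P(θ) = c + (1 − c) · 1 / (1 + exp(−a(θ − b)))
Exponent: 1.4 × (-1.7 − (-1.0)) = -0.9800
1/(1 + e^{0.9800}) = 0.2729
P = 0.23 + 0.77 × 0.2729 = 0.4401

0.440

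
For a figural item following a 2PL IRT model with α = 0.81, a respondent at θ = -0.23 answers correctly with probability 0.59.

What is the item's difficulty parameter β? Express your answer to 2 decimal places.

-0.68

P(θ) = 1 / (1 + exp(−α(θ − β)))
logit(0.59) = ln(0.59/0.41) = 0.3640
β = θ − logit/(α) = -0.23 − 0.3640/0.8100 = -0.6793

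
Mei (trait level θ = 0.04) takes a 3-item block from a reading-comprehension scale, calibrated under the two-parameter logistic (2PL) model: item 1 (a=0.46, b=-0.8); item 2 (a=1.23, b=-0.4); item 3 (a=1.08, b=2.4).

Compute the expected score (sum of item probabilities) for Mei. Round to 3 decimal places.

P(θ) = 1 / (1 + exp(−a(θ − b)))
P_1 = 1/(1+e^{-0.3864}) = 0.5954
P_2 = 1/(1+e^{-0.5412}) = 0.6321
P_3 = 1/(1+e^{2.5488}) = 0.0725
E[score] = 0.5954 + 0.6321 + 0.0725 = 1.3000

1.300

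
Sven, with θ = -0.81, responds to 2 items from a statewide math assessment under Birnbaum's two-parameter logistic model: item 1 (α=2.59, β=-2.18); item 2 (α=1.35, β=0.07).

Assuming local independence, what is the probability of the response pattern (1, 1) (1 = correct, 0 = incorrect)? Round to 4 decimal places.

0.2271

P(θ) = 1 / (1 + exp(−α(θ − β)))
P_1 = 1/(1+e^{-3.5483}) = 0.9720
P_2 = 1/(1+e^{1.1880}) = 0.2336
L = P_1 × P_2 = 0.9720 × 0.2336 = 0.22708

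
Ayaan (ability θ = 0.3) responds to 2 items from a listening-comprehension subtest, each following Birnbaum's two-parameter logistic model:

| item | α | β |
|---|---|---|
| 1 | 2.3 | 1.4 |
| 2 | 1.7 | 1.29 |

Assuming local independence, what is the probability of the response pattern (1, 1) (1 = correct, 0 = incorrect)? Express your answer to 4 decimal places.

0.0116

P(θ) = 1 / (1 + exp(−α(θ − β)))
P_1 = 1/(1+e^{2.5300}) = 0.0738
P_2 = 1/(1+e^{1.6830}) = 0.1567
L = P_1 × P_2 = 0.0738 × 0.1567 = 0.01156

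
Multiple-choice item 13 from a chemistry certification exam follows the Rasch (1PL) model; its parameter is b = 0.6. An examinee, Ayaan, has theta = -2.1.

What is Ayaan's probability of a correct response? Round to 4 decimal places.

0.0630

P(theta) = 1 / (1 + exp(−(theta − b)))
Exponent: (-2.1 − 0.6) = -2.7000
1/(1 + e^{2.7000}) = 0.0630
P = 0.0630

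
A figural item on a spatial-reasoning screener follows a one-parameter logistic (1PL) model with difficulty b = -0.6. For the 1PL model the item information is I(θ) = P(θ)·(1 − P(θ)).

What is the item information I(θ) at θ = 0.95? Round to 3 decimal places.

P = 1/(1+e^{-1.5500}) = 0.8249
P(1−P) = 0.8249 × 0.1751 = 0.1444
I = P(1−P) = 0.14443

0.144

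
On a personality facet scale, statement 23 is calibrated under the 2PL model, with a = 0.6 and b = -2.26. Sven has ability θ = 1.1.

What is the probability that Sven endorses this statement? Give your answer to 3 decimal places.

P(θ) = 1 / (1 + exp(−a(θ − b)))
Exponent: 0.6 × (1.1 − (-2.26)) = 2.0160
1/(1 + e^{-2.0160}) = 0.8825

0.882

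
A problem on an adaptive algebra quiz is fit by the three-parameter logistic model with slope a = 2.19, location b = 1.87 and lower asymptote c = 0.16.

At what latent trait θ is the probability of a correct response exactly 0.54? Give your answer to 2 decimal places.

1.78

P(θ) = c + (1 − c) · 1 / (1 + exp(−a(θ − b)))
Remove guessing floor: (0.54 − 0.16)/(1 − 0.16) = 0.4524
logit = ln(0.4524/0.5476) = -0.1911
θ = b + logit/(a) = 1.87 + (-0.1911)/2.1900 = 1.7828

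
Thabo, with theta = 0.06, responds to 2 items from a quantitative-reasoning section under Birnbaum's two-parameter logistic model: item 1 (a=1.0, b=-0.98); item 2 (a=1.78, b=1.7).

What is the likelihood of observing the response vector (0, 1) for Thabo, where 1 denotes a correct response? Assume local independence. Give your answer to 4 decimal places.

P(theta) = 1 / (1 + exp(−a(theta − b)))
P_1 = 1/(1+e^{-1.0400}) = 0.7389
P_2 = 1/(1+e^{2.9192}) = 0.0512
L = (1−P_1) × P_2 = 0.2611 × 0.0512 = 0.01337

0.0134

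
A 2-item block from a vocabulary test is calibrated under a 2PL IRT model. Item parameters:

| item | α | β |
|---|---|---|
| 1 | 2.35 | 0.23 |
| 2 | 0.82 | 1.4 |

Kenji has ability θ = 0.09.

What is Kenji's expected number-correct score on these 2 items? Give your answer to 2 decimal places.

P(θ) = 1 / (1 + exp(−α(θ − β)))
P_1 = 1/(1+e^{0.3290}) = 0.4185
P_2 = 1/(1+e^{1.0742}) = 0.2546
E[score] = 0.4185 + 0.2546 = 0.6731

0.67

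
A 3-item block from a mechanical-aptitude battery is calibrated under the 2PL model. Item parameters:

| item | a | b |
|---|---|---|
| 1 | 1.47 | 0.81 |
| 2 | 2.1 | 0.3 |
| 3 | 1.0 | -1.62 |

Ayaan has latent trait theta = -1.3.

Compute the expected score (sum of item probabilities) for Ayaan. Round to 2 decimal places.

P(theta) = 1 / (1 + exp(−a(theta − b)))
P_1 = 1/(1+e^{3.1017}) = 0.0430
P_2 = 1/(1+e^{3.3600}) = 0.0336
P_3 = 1/(1+e^{-0.3200}) = 0.5793
E[score] = 0.0430 + 0.0336 + 0.5793 = 0.6559

0.66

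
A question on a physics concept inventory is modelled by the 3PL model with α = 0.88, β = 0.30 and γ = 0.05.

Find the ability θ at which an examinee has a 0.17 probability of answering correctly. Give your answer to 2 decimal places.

-1.90

P(θ) = γ + (1 − γ) · 1 / (1 + exp(−α(θ − β)))
Remove guessing floor: (0.17 − 0.05)/(1 − 0.05) = 0.1263
logit = ln(0.1263/0.8737) = -1.9339
θ = β + logit/(α) = 0.30 + (-1.9339)/0.8800 = -1.8977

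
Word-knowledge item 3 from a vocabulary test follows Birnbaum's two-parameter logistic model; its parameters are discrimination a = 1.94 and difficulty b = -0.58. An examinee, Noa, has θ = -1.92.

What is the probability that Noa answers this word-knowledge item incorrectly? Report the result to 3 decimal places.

0.931

P(θ) = 1 / (1 + exp(−a(θ − b)))
Exponent: 1.94 × (-1.92 − (-0.58)) = -2.5996
1/(1 + e^{2.5996}) = 0.0692
P(incorrect) = 1 − 0.0692 = 0.9308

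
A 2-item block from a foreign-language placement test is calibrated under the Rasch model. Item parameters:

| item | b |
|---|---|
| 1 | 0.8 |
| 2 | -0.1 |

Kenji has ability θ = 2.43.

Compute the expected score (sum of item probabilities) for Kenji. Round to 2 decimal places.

1.76

P(θ) = 1 / (1 + exp(−(θ − b)))
P_1 = 1/(1+e^{-1.6300}) = 0.8362
P_2 = 1/(1+e^{-2.5300}) = 0.9262
E[score] = 0.8362 + 0.9262 = 1.7624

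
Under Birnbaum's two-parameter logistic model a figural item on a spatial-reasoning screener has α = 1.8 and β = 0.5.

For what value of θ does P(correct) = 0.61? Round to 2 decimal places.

0.75

P(θ) = 1 / (1 + exp(−α(θ − β)))
logit = ln(0.6100/0.3900) = 0.4473
θ = β + logit/(α) = 0.5 + 0.4473/1.8000 = 0.7485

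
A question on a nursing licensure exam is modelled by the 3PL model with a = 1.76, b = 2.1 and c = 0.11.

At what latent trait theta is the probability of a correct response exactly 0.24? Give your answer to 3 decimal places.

1.097

P(theta) = c + (1 − c) · 1 / (1 + exp(−a(theta − b)))
Remove guessing floor: (0.24 − 0.11)/(1 − 0.11) = 0.1461
logit = ln(0.1461/0.8539) = -1.7658
theta = b + logit/(a) = 2.1 + (-1.7658)/1.7600 = 1.0967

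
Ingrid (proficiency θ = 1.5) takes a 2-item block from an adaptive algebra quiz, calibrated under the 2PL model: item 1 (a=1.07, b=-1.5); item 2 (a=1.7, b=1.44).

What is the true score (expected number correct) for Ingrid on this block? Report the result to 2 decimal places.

1.49

P(θ) = 1 / (1 + exp(−a(θ − b)))
P_1 = 1/(1+e^{-3.2100}) = 0.9612
P_2 = 1/(1+e^{-0.1020}) = 0.5255
E[score] = 0.9612 + 0.5255 = 1.4867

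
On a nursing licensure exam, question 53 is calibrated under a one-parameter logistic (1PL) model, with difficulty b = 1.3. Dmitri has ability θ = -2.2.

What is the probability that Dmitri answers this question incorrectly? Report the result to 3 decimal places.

P(θ) = 1 / (1 + exp(−(θ − b)))
Exponent: (-2.2 − 1.3) = -3.5000
1/(1 + e^{3.5000}) = 0.0293
P = 0.0293
P(incorrect) = 1 − 0.0293 = 0.9707

0.971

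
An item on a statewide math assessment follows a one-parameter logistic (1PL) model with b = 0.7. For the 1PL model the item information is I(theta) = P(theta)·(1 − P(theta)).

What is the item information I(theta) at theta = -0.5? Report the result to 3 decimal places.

0.178

P = 1/(1+e^{1.2000}) = 0.2315
P(1−P) = 0.2315 × 0.7685 = 0.1779
I = P(1−P) = 0.17789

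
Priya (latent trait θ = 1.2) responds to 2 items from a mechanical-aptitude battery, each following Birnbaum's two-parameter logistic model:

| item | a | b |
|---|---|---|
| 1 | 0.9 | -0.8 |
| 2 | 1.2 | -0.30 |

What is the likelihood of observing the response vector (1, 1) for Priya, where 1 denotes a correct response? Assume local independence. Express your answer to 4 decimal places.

P(θ) = 1 / (1 + exp(−a(θ − b)))
P_1 = 1/(1+e^{-1.8000}) = 0.8581
P_2 = 1/(1+e^{-1.8000}) = 0.8581
L = P_1 × P_2 = 0.8581 × 0.8581 = 0.73642

0.7364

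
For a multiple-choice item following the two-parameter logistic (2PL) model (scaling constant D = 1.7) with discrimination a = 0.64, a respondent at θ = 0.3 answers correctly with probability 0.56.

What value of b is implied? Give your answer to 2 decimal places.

P(θ) = 1 / (1 + exp(−D·a(θ − b)))
logit(0.56) = ln(0.56/0.44) = 0.2412
b = θ − logit/(1.7·a) = 0.3 − 0.2412/1.0880 = 0.0783

0.08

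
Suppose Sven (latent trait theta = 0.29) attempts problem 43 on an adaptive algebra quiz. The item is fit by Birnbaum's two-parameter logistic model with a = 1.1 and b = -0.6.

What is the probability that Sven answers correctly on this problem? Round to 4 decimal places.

P(theta) = 1 / (1 + exp(−a(theta − b)))
Exponent: 1.1 × (0.29 − (-0.6)) = 0.9790
1/(1 + e^{-0.9790}) = 0.7269

0.7269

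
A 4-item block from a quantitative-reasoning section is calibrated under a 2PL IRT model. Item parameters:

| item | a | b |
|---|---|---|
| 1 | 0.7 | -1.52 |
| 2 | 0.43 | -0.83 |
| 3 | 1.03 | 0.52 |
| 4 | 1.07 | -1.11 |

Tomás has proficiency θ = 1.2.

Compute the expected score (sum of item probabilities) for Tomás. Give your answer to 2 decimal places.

3.17

P(θ) = 1 / (1 + exp(−a(θ − b)))
P_1 = 1/(1+e^{-1.9040}) = 0.8703
P_2 = 1/(1+e^{-0.8729}) = 0.7053
P_3 = 1/(1+e^{-0.7004}) = 0.6683
P_4 = 1/(1+e^{-2.4717}) = 0.9221
E[score] = 0.8703 + 0.7053 + 0.6683 + 0.9221 = 3.1661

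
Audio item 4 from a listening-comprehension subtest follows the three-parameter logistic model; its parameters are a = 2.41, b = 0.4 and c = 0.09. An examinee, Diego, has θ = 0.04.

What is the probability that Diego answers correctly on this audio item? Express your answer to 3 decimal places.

0.359

P(θ) = c + (1 − c) · 1 / (1 + exp(−a(θ − b)))
Exponent: 2.41 × (0.04 − 0.4) = -0.8676
1/(1 + e^{0.8676}) = 0.2958
P = 0.09 + 0.91 × 0.2958 = 0.3591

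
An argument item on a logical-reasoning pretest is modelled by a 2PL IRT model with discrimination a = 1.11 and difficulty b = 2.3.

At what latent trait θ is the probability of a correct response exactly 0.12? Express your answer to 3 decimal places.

P(θ) = 1 / (1 + exp(−a(θ − b)))
logit = ln(0.1200/0.8800) = -1.9924
θ = b + logit/(a) = 2.3 + (-1.9924)/1.1100 = 0.5050

0.505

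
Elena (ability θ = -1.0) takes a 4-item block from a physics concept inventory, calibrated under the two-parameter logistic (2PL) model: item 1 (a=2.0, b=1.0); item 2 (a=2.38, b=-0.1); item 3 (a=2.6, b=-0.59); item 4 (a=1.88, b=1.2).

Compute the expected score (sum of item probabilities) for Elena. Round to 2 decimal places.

0.39

P(θ) = 1 / (1 + exp(−a(θ − b)))
P_1 = 1/(1+e^{4.0000}) = 0.0180
P_2 = 1/(1+e^{2.1420}) = 0.1051
P_3 = 1/(1+e^{1.0660}) = 0.2562
P_4 = 1/(1+e^{4.1360}) = 0.0157
E[score] = 0.0180 + 0.1051 + 0.2562 + 0.0157 = 0.3950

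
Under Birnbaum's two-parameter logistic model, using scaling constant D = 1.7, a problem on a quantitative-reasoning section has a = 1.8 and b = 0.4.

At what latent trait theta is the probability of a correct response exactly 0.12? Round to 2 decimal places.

-0.25

P(theta) = 1 / (1 + exp(−D·a(theta − b)))
logit = ln(0.1200/0.8800) = -1.9924
theta = b + logit/(1.7·a) = 0.4 + (-1.9924)/3.0600 = -0.2511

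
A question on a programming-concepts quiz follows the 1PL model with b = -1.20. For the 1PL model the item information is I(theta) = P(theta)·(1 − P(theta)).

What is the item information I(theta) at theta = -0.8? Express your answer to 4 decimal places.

0.2403

P = 1/(1+e^{-0.4000}) = 0.5987
P(1−P) = 0.5987 × 0.4013 = 0.2403
I = P(1−P) = 0.24026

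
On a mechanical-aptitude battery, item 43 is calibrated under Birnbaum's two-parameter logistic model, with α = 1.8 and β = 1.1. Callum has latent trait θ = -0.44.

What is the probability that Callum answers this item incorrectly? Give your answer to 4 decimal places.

0.9411

P(θ) = 1 / (1 + exp(−α(θ − β)))
Exponent: 1.8 × (-0.44 − 1.1) = -2.7720
1/(1 + e^{2.7720}) = 0.0589
P(incorrect) = 1 − 0.0589 = 0.9411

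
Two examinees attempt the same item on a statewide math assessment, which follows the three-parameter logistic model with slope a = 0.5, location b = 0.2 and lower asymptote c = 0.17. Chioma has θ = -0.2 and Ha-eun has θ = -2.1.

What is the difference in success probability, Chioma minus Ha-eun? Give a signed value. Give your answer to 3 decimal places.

0.174

P(θ) = c + (1 − c) · 1 / (1 + exp(−a(θ − b)))
P(Chioma) = 0.5436  [exponent -0.2000]
P(Ha-eun) = 0.3696  [exponent -1.1500]
Difference = 0.5436 − 0.3696 = 0.1740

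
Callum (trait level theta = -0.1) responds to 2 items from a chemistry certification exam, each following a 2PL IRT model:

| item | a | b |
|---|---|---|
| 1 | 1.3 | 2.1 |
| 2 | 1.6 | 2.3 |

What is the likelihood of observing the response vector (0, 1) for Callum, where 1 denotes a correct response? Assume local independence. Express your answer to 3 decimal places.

P(theta) = 1 / (1 + exp(−a(theta − b)))
P_1 = 1/(1+e^{2.8600}) = 0.0542
P_2 = 1/(1+e^{3.8400}) = 0.0210
L = (1−P_1) × P_2 = 0.9458 × 0.0210 = 0.01990

0.020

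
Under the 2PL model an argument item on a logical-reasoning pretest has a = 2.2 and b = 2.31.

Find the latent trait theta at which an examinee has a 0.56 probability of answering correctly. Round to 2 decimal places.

P(theta) = 1 / (1 + exp(−a(theta − b)))
logit = ln(0.5600/0.4400) = 0.2412
theta = b + logit/(a) = 2.31 + 0.2412/2.2000 = 2.4196

2.42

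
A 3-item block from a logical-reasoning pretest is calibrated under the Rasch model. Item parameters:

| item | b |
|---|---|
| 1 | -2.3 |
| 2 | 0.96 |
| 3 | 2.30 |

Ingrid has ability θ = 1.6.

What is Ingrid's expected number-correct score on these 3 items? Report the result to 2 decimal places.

P(θ) = 1 / (1 + exp(−(θ − b)))
P_1 = 1/(1+e^{-3.9000}) = 0.9802
P_2 = 1/(1+e^{-0.6400}) = 0.6548
P_3 = 1/(1+e^{0.7000}) = 0.3318
E[score] = 0.9802 + 0.6548 + 0.3318 = 1.9667

1.97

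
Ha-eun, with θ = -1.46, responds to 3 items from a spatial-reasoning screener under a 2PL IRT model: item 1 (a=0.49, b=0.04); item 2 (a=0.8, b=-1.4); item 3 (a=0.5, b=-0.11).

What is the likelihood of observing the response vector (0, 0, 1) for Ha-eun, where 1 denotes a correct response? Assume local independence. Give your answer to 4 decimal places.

P(θ) = 1 / (1 + exp(−a(θ − b)))
P_1 = 1/(1+e^{0.7350}) = 0.3241
P_2 = 1/(1+e^{0.0480}) = 0.4880
P_3 = 1/(1+e^{0.6750}) = 0.3374
L = (1−P_1) × (1−P_2) × P_3 = 0.6759 × 0.5120 × 0.3374 = 0.11675

0.1168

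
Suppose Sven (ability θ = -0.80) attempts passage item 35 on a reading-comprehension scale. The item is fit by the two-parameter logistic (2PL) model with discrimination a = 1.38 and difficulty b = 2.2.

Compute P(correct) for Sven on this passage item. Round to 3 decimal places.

P(θ) = 1 / (1 + exp(−a(θ − b)))
Exponent: 1.38 × (-0.80 − 2.2) = -4.1400
1/(1 + e^{4.1400}) = 0.0157

0.016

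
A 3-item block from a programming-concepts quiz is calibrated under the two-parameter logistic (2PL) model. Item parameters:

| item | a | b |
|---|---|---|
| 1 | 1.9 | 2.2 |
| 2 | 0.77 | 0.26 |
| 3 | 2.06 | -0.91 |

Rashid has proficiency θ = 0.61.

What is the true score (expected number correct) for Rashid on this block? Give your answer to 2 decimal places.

1.57

P(θ) = 1 / (1 + exp(−a(θ − b)))
P_1 = 1/(1+e^{3.0210}) = 0.0465
P_2 = 1/(1+e^{-0.2695}) = 0.5670
P_3 = 1/(1+e^{-3.1312}) = 0.9582
E[score] = 0.0465 + 0.5670 + 0.9582 = 1.5716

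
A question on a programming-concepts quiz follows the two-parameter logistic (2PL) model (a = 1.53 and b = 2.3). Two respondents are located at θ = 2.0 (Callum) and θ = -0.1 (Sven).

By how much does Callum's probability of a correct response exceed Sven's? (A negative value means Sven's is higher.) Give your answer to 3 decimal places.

P(θ) = 1 / (1 + exp(−a(θ − b)))
P(Callum) = 0.3872  [exponent -0.4590]
P(Sven) = 0.0248  [exponent -3.6720]
Difference = 0.3872 − 0.0248 = 0.3624

0.362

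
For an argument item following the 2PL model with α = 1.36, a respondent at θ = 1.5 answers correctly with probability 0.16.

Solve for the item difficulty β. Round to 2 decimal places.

2.72

P(θ) = 1 / (1 + exp(−α(θ − β)))
logit(0.16) = ln(0.16/0.84) = -1.6582
β = θ − logit/(α) = 1.5 − (-1.6582)/1.3600 = 2.7193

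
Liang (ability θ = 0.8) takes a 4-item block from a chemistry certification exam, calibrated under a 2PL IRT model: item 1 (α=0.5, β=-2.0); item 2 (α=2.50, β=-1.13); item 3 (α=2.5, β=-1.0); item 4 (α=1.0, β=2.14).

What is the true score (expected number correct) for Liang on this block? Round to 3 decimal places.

P(θ) = 1 / (1 + exp(−α(θ − β)))
P_1 = 1/(1+e^{-1.4000}) = 0.8022
P_2 = 1/(1+e^{-4.8250}) = 0.9920
P_3 = 1/(1+e^{-4.5000}) = 0.9890
P_4 = 1/(1+e^{1.3400}) = 0.2075
E[score] = 0.8022 + 0.9920 + 0.9890 + 0.2075 = 2.9907

2.991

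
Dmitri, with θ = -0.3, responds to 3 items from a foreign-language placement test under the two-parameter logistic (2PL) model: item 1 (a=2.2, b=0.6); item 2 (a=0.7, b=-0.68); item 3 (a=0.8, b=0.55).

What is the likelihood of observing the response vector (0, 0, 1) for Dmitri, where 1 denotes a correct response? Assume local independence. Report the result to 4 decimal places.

0.1282

P(θ) = 1 / (1 + exp(−a(θ − b)))
P_1 = 1/(1+e^{1.9800}) = 0.1213
P_2 = 1/(1+e^{-0.2660}) = 0.5661
P_3 = 1/(1+e^{0.6800}) = 0.3363
L = (1−P_1) × (1−P_2) × P_3 = 0.8787 × 0.4339 × 0.3363 = 0.12820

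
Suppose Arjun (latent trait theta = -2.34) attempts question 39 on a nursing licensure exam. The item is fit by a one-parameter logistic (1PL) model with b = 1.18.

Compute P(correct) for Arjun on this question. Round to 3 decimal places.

0.029

P(theta) = 1 / (1 + exp(−(theta − b)))
Exponent: (-2.34 − 1.18) = -3.5200
1/(1 + e^{3.5200}) = 0.0287
P = 0.0287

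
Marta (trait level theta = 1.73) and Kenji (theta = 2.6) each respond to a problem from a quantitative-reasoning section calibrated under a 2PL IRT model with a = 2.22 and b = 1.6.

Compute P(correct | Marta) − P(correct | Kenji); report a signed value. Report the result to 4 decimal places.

P(theta) = 1 / (1 + exp(−a(theta − b)))
P(Marta) = 0.5717  [exponent 0.2886]
P(Kenji) = 0.9020  [exponent 2.2200]
Difference = 0.5717 − 0.9020 = -0.3304

-0.3304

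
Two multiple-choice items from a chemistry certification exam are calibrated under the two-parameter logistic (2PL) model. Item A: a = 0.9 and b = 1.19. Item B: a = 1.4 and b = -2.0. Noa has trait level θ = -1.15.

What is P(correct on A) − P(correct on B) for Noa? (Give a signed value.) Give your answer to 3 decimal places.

-0.658

P(θ) = 1 / (1 + exp(−a(θ − b)))
P_A = 0.1085
P_B = 0.7667
P_A − P_B = -0.6582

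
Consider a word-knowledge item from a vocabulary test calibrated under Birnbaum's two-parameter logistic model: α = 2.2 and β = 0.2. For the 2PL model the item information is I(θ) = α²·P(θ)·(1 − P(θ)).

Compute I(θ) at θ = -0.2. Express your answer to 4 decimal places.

P = 1/(1+e^{0.8800}) = 0.2932
P(1−P) = 0.2932 × 0.7068 = 0.2072
I = α² × P(1−P) = 2.2² × 0.2072 = 1.00297

1.0030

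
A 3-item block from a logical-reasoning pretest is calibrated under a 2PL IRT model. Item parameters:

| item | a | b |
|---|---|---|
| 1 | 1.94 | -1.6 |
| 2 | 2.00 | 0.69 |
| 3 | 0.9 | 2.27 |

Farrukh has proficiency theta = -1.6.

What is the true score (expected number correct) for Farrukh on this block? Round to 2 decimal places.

0.54

P(theta) = 1 / (1 + exp(−a(theta − b)))
P_1 = 1/(1+e^{0.0000}) = 0.5000
P_2 = 1/(1+e^{4.5800}) = 0.0102
P_3 = 1/(1+e^{3.4830}) = 0.0298
E[score] = 0.5000 + 0.0102 + 0.0298 = 0.5400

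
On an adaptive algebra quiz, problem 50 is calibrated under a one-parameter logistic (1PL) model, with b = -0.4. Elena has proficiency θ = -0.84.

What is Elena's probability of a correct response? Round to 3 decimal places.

0.392

P(θ) = 1 / (1 + exp(−(θ − b)))
Exponent: (-0.84 − (-0.4)) = -0.4400
1/(1 + e^{0.4400}) = 0.3917
P = 0.3917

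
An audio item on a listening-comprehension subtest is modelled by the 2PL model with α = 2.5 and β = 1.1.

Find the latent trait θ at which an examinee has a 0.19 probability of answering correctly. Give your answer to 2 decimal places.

0.52

P(θ) = 1 / (1 + exp(−α(θ − β)))
logit = ln(0.1900/0.8100) = -1.4500
θ = β + logit/(α) = 1.1 + (-1.4500)/2.5000 = 0.5200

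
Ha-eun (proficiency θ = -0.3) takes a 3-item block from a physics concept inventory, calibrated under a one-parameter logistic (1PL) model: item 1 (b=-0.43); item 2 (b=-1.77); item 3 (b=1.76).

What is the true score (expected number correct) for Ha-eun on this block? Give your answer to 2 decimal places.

1.46

P(θ) = 1 / (1 + exp(−(θ − b)))
P_1 = 1/(1+e^{-0.1300}) = 0.5325
P_2 = 1/(1+e^{-1.4700}) = 0.8131
P_3 = 1/(1+e^{2.0600}) = 0.1130
E[score] = 0.5325 + 0.8131 + 0.1130 = 1.4586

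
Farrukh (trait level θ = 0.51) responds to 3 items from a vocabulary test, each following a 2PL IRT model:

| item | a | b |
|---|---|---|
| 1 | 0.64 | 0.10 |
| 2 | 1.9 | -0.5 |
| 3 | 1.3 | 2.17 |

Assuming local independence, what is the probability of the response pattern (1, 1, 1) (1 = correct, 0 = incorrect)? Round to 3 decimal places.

0.051

P(θ) = 1 / (1 + exp(−a(θ − b)))
P_1 = 1/(1+e^{-0.2624}) = 0.5652
P_2 = 1/(1+e^{-1.9190}) = 0.8720
P_3 = 1/(1+e^{2.1580}) = 0.1036
L = P_1 × P_2 × P_3 = 0.5652 × 0.8720 × 0.1036 = 0.05106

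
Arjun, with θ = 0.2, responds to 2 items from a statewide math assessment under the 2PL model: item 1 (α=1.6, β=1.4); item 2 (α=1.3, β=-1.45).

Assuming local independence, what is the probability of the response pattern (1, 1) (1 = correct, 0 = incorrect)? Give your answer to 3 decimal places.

0.114

P(θ) = 1 / (1 + exp(−α(θ − β)))
P_1 = 1/(1+e^{1.9200}) = 0.1279
P_2 = 1/(1+e^{-2.1450}) = 0.8952
L = P_1 × P_2 = 0.1279 × 0.8952 = 0.11446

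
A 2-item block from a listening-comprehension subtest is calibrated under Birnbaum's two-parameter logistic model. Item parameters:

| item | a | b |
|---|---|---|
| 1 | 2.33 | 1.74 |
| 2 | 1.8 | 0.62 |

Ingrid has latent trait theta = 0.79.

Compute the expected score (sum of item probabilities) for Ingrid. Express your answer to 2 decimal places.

0.67

P(theta) = 1 / (1 + exp(−a(theta − b)))
P_1 = 1/(1+e^{2.2135}) = 0.0985
P_2 = 1/(1+e^{-0.3060}) = 0.5759
E[score] = 0.0985 + 0.5759 = 0.6745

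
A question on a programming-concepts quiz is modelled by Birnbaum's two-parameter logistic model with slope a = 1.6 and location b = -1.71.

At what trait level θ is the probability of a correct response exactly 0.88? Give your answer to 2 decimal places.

-0.46

P(θ) = 1 / (1 + exp(−a(θ − b)))
logit = ln(0.8800/0.1200) = 1.9924
θ = b + logit/(a) = -1.71 + 1.9924/1.6000 = -0.4647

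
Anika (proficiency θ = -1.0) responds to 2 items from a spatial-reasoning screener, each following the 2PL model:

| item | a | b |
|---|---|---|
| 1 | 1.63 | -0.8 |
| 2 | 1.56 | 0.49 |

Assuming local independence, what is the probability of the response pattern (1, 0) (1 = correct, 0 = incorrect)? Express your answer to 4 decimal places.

0.3819

P(θ) = 1 / (1 + exp(−a(θ − b)))
P_1 = 1/(1+e^{0.3260}) = 0.4192
P_2 = 1/(1+e^{2.3244}) = 0.0891
L = P_1 × (1−P_2) = 0.4192 × 0.9109 = 0.38185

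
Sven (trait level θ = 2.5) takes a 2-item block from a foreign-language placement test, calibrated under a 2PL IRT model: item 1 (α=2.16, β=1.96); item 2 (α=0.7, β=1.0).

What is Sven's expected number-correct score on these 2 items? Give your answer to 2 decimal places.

1.50

P(θ) = 1 / (1 + exp(−α(θ − β)))
P_1 = 1/(1+e^{-1.1664}) = 0.7625
P_2 = 1/(1+e^{-1.0500}) = 0.7408
E[score] = 0.7625 + 0.7408 = 1.5033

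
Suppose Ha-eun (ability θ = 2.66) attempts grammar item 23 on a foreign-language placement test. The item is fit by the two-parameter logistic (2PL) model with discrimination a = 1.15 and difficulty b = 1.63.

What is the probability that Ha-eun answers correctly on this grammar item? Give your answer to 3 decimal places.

0.766

P(θ) = 1 / (1 + exp(−a(θ − b)))
Exponent: 1.15 × (2.66 − 1.63) = 1.1845
1/(1 + e^{-1.1845}) = 0.7658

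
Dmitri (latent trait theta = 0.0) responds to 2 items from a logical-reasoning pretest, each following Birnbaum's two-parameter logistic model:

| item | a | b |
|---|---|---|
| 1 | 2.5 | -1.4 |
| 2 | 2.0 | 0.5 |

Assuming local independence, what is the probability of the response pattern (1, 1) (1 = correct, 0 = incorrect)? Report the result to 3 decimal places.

P(theta) = 1 / (1 + exp(−a(theta − b)))
P_1 = 1/(1+e^{-3.5000}) = 0.9707
P_2 = 1/(1+e^{1.0000}) = 0.2689
L = P_1 × P_2 = 0.9707 × 0.2689 = 0.26106

0.261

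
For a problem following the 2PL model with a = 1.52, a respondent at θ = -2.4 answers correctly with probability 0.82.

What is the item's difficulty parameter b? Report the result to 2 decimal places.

-3.40

P(θ) = 1 / (1 + exp(−a(θ − b)))
logit(0.82) = ln(0.82/0.18) = 1.5163
b = θ − logit/(a) = -2.4 − 1.5163/1.5200 = -3.3976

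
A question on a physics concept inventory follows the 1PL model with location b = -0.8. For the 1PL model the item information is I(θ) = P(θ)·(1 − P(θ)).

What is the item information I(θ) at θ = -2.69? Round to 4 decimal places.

P = 1/(1+e^{1.8900}) = 0.1312
P(1−P) = 0.1312 × 0.8688 = 0.1140
I = P(1−P) = 0.11402

0.1140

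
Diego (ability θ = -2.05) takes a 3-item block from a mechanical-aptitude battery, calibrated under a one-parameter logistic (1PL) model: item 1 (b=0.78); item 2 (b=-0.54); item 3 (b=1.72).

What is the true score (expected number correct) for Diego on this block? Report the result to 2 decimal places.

0.26

P(θ) = 1 / (1 + exp(−(θ − b)))
P_1 = 1/(1+e^{2.8300}) = 0.0557
P_2 = 1/(1+e^{1.5100}) = 0.1809
P_3 = 1/(1+e^{3.7700}) = 0.0225
E[score] = 0.0557 + 0.1809 + 0.0225 = 0.2592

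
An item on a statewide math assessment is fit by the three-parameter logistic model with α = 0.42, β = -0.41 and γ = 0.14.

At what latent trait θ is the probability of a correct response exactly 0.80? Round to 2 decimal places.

P(θ) = γ + (1 − γ) · 1 / (1 + exp(−α(θ − β)))
Remove guessing floor: (0.80 − 0.14)/(1 − 0.14) = 0.7674
logit = ln(0.7674/0.2326) = 1.1939
θ = β + logit/(α) = -0.41 + 1.1939/0.4200 = 2.4327

2.43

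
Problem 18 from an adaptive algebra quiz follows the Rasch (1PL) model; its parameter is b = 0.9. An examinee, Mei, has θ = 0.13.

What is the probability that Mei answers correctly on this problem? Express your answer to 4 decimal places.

P(θ) = 1 / (1 + exp(−(θ − b)))
Exponent: (0.13 − 0.9) = -0.7700
1/(1 + e^{0.7700}) = 0.3165
P = 0.3165

0.3165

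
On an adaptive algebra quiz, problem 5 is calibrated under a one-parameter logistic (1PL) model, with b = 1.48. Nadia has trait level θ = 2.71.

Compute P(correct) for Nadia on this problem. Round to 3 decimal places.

0.774

P(θ) = 1 / (1 + exp(−(θ − b)))
Exponent: (2.71 − 1.48) = 1.2300
1/(1 + e^{-1.2300}) = 0.7738
P = 0.7738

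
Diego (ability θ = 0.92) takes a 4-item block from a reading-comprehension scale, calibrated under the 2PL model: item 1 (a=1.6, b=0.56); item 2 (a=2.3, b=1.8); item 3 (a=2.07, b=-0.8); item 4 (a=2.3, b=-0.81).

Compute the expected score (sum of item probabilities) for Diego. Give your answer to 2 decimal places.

P(θ) = 1 / (1 + exp(−a(θ − b)))
P_1 = 1/(1+e^{-0.5760}) = 0.6401
P_2 = 1/(1+e^{2.0240}) = 0.1167
P_3 = 1/(1+e^{-3.5604}) = 0.9724
P_4 = 1/(1+e^{-3.9790}) = 0.9816
E[score] = 0.6401 + 0.1167 + 0.9724 + 0.9816 = 2.7108

2.71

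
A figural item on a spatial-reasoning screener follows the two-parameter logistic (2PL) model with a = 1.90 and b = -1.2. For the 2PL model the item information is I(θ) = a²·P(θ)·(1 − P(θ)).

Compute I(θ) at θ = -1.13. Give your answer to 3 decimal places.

P = 1/(1+e^{-0.1330}) = 0.5332
P(1−P) = 0.5332 × 0.4668 = 0.2489
I = a² × P(1−P) = 1.90² × 0.2489 = 0.89852

0.899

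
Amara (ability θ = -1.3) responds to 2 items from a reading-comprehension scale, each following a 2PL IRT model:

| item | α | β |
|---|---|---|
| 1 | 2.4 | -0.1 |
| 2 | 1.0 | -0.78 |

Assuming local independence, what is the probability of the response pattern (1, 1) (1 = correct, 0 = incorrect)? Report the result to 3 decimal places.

P(θ) = 1 / (1 + exp(−α(θ − β)))
P_1 = 1/(1+e^{2.8800}) = 0.0532
P_2 = 1/(1+e^{0.5200}) = 0.3729
L = P_1 × P_2 = 0.0532 × 0.3729 = 0.01982

0.020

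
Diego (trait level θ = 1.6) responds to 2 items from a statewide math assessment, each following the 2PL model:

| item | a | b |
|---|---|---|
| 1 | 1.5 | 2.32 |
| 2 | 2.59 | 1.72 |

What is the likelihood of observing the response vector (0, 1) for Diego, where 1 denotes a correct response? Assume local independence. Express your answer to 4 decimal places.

P(θ) = 1 / (1 + exp(−a(θ − b)))
P_1 = 1/(1+e^{1.0800}) = 0.2535
P_2 = 1/(1+e^{0.3108}) = 0.4229
L = (1−P_1) × P_2 = 0.7465 × 0.4229 = 0.31571

0.3157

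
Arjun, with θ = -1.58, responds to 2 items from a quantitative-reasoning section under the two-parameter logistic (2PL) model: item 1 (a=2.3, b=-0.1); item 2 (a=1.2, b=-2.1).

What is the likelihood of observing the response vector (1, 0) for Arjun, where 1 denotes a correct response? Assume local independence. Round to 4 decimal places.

P(θ) = 1 / (1 + exp(−a(θ − b)))
P_1 = 1/(1+e^{3.4040}) = 0.0322
P_2 = 1/(1+e^{-0.6240}) = 0.6511
L = P_1 × (1−P_2) = 0.0322 × 0.3489 = 0.01122

0.0112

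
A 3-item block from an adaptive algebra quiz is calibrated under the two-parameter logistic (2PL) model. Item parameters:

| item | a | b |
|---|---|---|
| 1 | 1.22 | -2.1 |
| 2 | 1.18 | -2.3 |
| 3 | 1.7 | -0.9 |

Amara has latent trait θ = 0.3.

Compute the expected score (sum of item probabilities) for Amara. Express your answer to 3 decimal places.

2.790

P(θ) = 1 / (1 + exp(−a(θ − b)))
P_1 = 1/(1+e^{-2.9280}) = 0.9492
P_2 = 1/(1+e^{-3.0680}) = 0.9556
P_3 = 1/(1+e^{-2.0400}) = 0.8849
E[score] = 0.9492 + 0.9556 + 0.8849 = 2.7897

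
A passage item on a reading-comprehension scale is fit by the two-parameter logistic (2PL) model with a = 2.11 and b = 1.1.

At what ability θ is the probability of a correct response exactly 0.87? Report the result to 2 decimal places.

P(θ) = 1 / (1 + exp(−a(θ − b)))
logit = ln(0.8700/0.1300) = 1.9010
θ = b + logit/(a) = 1.1 + 1.9010/2.1100 = 2.0009

2.00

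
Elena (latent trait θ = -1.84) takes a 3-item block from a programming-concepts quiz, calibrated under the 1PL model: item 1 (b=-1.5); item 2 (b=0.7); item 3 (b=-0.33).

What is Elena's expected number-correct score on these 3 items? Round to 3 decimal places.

P(θ) = 1 / (1 + exp(−(θ − b)))
P_1 = 1/(1+e^{0.3400}) = 0.4158
P_2 = 1/(1+e^{2.5400}) = 0.0731
P_3 = 1/(1+e^{1.5100}) = 0.1809
E[score] = 0.4158 + 0.0731 + 0.1809 = 0.6698

0.670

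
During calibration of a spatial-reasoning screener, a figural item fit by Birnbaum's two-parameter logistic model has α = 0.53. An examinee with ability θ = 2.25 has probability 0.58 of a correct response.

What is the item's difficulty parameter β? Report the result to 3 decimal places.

P(θ) = 1 / (1 + exp(−α(θ − β)))
logit(0.58) = ln(0.58/0.42) = 0.3228
β = θ − logit/(α) = 2.25 − 0.3228/0.5300 = 1.6410

1.641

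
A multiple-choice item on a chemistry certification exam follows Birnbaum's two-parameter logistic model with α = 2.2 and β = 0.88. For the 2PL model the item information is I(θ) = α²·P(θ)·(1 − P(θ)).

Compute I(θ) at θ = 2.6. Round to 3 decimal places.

0.105

P = 1/(1+e^{-3.7840}) = 0.9778
P(1−P) = 0.9778 × 0.0222 = 0.0217
I = α² × P(1−P) = 2.2² × 0.0217 = 0.10518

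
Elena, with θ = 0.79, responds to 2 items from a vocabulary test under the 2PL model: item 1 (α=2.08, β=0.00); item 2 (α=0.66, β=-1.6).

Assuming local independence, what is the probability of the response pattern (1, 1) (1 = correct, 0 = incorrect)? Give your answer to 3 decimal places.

P(θ) = 1 / (1 + exp(−α(θ − β)))
P_1 = 1/(1+e^{-1.6432}) = 0.8380
P_2 = 1/(1+e^{-1.5774}) = 0.8288
L = P_1 × P_2 = 0.8380 × 0.8288 = 0.69454

0.695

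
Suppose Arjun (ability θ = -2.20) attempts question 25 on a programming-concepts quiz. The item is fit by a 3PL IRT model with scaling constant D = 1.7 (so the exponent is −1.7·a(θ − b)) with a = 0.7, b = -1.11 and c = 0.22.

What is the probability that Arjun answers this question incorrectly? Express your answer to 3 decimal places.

0.613

P(θ) = c + (1 − c) · 1 / (1 + exp(−D·a(θ − b)))
Exponent: 1.7 × 0.7 × (-2.20 − (-1.11)) = -1.2971
1/(1 + e^{1.2971}) = 0.2147
P = 0.22 + 0.78 × 0.2147 = 0.3874
P(incorrect) = 1 − 0.3874 = 0.6126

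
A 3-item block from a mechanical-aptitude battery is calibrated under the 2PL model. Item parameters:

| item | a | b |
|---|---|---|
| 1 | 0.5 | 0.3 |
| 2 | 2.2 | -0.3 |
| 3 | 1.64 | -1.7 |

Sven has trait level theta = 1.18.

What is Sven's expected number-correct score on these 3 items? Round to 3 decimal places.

2.562

P(theta) = 1 / (1 + exp(−a(theta − b)))
P_1 = 1/(1+e^{-0.4400}) = 0.6083
P_2 = 1/(1+e^{-3.2560}) = 0.9629
P_3 = 1/(1+e^{-4.7232}) = 0.9912
E[score] = 0.6083 + 0.9629 + 0.9912 = 2.5623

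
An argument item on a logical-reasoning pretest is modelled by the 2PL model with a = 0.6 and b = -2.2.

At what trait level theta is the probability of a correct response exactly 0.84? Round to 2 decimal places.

0.56

P(theta) = 1 / (1 + exp(−a(theta − b)))
logit = ln(0.8400/0.1600) = 1.6582
theta = b + logit/(a) = -2.2 + 1.6582/0.6000 = 0.5637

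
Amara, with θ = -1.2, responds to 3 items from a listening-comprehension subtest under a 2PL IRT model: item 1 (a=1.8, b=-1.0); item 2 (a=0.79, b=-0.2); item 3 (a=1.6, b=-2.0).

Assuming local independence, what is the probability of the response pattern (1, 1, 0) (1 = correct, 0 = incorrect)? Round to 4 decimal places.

P(θ) = 1 / (1 + exp(−a(θ − b)))
P_1 = 1/(1+e^{0.3600}) = 0.4110
P_2 = 1/(1+e^{0.7900}) = 0.3122
P_3 = 1/(1+e^{-1.2800}) = 0.7824
L = P_1 × P_2 × (1−P_3) = 0.4110 × 0.3122 × 0.2176 = 0.02791

0.0279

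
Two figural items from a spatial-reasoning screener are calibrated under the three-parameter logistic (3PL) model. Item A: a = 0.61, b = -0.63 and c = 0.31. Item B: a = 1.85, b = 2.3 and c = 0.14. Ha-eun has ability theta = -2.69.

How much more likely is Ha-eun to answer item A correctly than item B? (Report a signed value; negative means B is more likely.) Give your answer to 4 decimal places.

P(theta) = c + (1 − c) · 1 / (1 + exp(−a(theta − b)))
P_A = 0.4629
P_B = 0.1401
P_A − P_B = 0.3228

0.3228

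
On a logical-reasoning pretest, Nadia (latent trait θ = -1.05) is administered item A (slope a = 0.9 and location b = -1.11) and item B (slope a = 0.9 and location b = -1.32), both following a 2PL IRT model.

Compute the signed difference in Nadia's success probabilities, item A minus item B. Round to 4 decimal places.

P(θ) = 1 / (1 + exp(−a(θ − b)))
P_A = 0.5135
P_B = 0.5605
P_A − P_B = -0.0470

-0.0470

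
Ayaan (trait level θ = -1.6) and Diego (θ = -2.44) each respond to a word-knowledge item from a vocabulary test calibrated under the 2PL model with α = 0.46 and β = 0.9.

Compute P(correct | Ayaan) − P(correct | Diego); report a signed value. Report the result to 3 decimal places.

P(θ) = 1 / (1 + exp(−α(θ − β)))
P(Ayaan) = 0.2405  [exponent -1.1500]
P(Diego) = 0.1771  [exponent -1.5364]
Difference = 0.2405 − 0.1771 = 0.0634

0.063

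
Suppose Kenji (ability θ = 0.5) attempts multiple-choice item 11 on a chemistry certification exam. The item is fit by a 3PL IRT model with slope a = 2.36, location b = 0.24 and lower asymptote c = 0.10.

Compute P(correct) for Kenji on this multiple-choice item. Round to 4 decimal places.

0.6839

P(θ) = c + (1 − c) · 1 / (1 + exp(−a(θ − b)))
Exponent: 2.36 × (0.5 − 0.24) = 0.6136
1/(1 + e^{-0.6136}) = 0.6488
P = 0.10 + 0.90 × 0.6488 = 0.6839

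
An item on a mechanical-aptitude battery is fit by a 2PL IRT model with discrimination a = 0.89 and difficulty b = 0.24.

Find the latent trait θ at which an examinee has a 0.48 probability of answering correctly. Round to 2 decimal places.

0.15

P(θ) = 1 / (1 + exp(−a(θ − b)))
logit = ln(0.4800/0.5200) = -0.0800
θ = b + logit/(a) = 0.24 + (-0.0800)/0.8900 = 0.1501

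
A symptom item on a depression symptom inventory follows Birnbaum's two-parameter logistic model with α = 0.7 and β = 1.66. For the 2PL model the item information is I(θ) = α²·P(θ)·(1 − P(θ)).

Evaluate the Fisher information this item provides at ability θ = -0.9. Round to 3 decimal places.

0.060

P = 1/(1+e^{1.7920}) = 0.1428
P(1−P) = 0.1428 × 0.8572 = 0.1224
I = α² × P(1−P) = 0.7² × 0.1224 = 0.05999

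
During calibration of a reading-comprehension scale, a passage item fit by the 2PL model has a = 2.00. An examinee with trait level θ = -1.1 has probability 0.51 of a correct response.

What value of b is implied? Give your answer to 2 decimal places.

-1.12

P(θ) = 1 / (1 + exp(−a(θ − b)))
logit(0.51) = ln(0.51/0.49) = 0.0400
b = θ − logit/(a) = -1.1 − 0.0400/2.0000 = -1.1200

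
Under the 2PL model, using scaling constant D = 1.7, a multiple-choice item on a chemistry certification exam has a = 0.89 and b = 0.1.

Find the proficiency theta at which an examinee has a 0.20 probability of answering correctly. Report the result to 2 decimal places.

P(theta) = 1 / (1 + exp(−D·a(theta − b)))
logit = ln(0.2000/0.8000) = -1.3863
theta = b + logit/(1.7·a) = 0.1 + (-1.3863)/1.5130 = -0.8163

-0.82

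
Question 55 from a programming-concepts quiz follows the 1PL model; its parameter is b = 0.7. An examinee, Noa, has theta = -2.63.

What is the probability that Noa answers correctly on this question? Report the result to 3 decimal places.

P(theta) = 1 / (1 + exp(−(theta − b)))
Exponent: (-2.63 − 0.7) = -3.3300
1/(1 + e^{3.3300}) = 0.0346
P = 0.0346

0.035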